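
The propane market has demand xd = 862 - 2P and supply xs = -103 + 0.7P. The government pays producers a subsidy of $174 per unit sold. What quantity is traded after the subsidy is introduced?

Pre-subsidy: 862 - 2P = -103 + 0.7P gives P* = 9650/27, x* = 3974/27.
With the subsidy, sellers receive Ps = Pb + 174 for each unit, where Pb is the price buyers pay.
Supply in terms of Pb becomes xs = -103 + 0.7(Pb + 174) = 18.8 + 0.7Pb. Setting this equal to demand: 862 - 2Pb = 18.8 + 0.7Pb, so Pb = 8432/27.
Sellers receive Ps = 8432/27 + 174 = 13130/27; x' = 862 − 2·(8432/27) = 6410/27.

x' = 6410/27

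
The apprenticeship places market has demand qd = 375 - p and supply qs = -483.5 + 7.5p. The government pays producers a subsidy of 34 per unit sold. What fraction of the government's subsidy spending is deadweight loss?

Pre-subsidy: 375 - p = -483.5 + 7.5p gives p* = 101, q* = 274.
With the subsidy, sellers receive ps = pb + 34 for each unit, where pb is the price buyers pay.
Supply in terms of pb becomes qs = -483.5 + 7.5(pb + 34) = -228.5 + 7.5pb. Setting this equal to demand: 375 - pb = -228.5 + 7.5pb, so pb = 71.
Sellers receive ps = 71 + 34 = 105; q' = 375 − 1·71 = 304.
ΔCS = ½(274 + 304)(101 − 71) = 8670; ΔPS = ½(274 + 304)(105 − 101) = 1156.
Government spending = 34 × 304 = 10336.
DWL = ½ × 34 × (304 − 274) = 510; fraction = 510 / 10336 = 15/304.

DWL / government spending = 15/304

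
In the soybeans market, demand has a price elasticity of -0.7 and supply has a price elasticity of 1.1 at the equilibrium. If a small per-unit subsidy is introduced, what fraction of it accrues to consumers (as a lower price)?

For a small subsidy around the equilibrium, the benefit split depends on the relative slopes, which at a point are proportional to the elasticities.
Buyer share = εs/(εs + |εd|) = 1.1/(1.1 + 0.7) = 11/18; seller share = |εd|/(εs + |εd|) = 7/18.

Consumer share = 11/18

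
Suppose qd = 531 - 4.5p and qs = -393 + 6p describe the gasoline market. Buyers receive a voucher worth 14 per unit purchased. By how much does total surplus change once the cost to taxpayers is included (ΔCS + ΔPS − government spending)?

Net change in total surplus = -252

Pre-subsidy: 531 - 4.5p = -393 + 6p gives p* = 88, q* = 135.
With the rebate, buyers effectively pay pb = ps − 14, where ps is the price sellers receive.
Demand in terms of ps becomes qd = 531 − 4.5(ps − 14) = 594 - 4.5ps. Setting this equal to supply: 594 - 4.5ps = -393 + 6ps, so ps = 94.
Buyers pay pb = 94 − 14 = 80; q' = -393 + 6·94 = 171.
ΔCS = ½(135 + 171)(88 − 80) = 1224; ΔPS = ½(135 + 171)(94 − 88) = 918.
Government spending = 14 × 171 = 2394.
Net change = 1224 + 918 − 2394 = -252. The loss equals the DWL triangle ½·14·36.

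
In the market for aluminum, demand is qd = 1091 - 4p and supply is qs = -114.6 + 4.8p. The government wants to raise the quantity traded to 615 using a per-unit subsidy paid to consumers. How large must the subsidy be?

At q = 615, invert demand for the buyer price: pb = (1091 − 615)/4 = 119; invert supply for the seller price: ps = (615 − (-114.6))/4.8 = 152.
The subsidy must fill the gap: s = ps − pb = 152 − 119 = 33.

Required subsidy s = 33 per unit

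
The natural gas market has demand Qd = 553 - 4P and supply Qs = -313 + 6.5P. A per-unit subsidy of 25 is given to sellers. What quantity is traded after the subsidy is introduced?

Pre-subsidy: 553 - 4P = -313 + 6.5P gives P* = 1732/21, Q* = 4685/21.
With the subsidy, sellers receive Ps = Pb + 25 for each unit, where Pb is the price buyers pay.
Supply in terms of Pb becomes Qs = -313 + 6.5(Pb + 25) = -150.5 + 6.5Pb. Setting this equal to demand: 553 - 4Pb = -150.5 + 6.5Pb, so Pb = 67.
Sellers receive Ps = 67 + 25 = 92; Q' = 553 − 4·67 = 285.

Q' = 285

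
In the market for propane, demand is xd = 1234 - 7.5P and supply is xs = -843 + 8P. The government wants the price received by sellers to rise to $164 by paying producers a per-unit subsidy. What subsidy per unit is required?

Required subsidy s = $62 per unit

At a seller price of 164, quantity supplied is -843 + 8·164 = 469.
Buyers absorb 469 only when they pay Pb with 1234 − 7.5·Pb = 469, i.e. Pb = 102.
s = Ps − Pb = 164 − 102 = 62.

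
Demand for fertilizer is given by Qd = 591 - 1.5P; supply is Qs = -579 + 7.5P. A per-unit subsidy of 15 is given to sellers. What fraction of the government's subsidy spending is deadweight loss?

Pre-subsidy: 591 - 1.5P = -579 + 7.5P gives P* = 130, Q* = 396.
With the subsidy, sellers receive Ps = Pb + 15 for each unit, where Pb is the price buyers pay.
Supply in terms of Pb becomes Qs = -579 + 7.5(Pb + 15) = -466.5 + 7.5Pb. Setting this equal to demand: 591 - 1.5Pb = -466.5 + 7.5Pb, so Pb = 117.5.
Sellers receive Ps = 117.5 + 15 = 132.5; Q' = 591 − 1.5·117.5 = 414.75.
ΔCS = ½(396 + 414.75)(130 − 117.5) = 5067.1875; ΔPS = ½(396 + 414.75)(132.5 − 130) = 1013.4375.
Government spending = 15 × 414.75 = 6221.25.
DWL = ½ × 15 × (414.75 − 396) = 140.625; fraction = 140.625 / 6221.25 = 25/1106.

DWL / government spending = 25/1106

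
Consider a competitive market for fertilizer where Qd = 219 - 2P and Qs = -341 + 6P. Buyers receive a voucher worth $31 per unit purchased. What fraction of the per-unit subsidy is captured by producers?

Pre-subsidy: 219 - 2P = -341 + 6P gives P* = 70, Q* = 79.
With the rebate, buyers effectively pay Pb = Ps − 31, where Ps is the price sellers receive.
Demand in terms of Ps becomes Qd = 219 − 2(Ps − 31) = 281 - 2Ps. Setting this equal to supply: 281 - 2Ps = -341 + 6Ps, so Ps = 77.75.
Buyers pay Pb = 77.75 − 31 = 46.75; Q' = -341 + 6·77.75 = 125.5.
Buyers' price falls by P* − Pb = 70 − 46.75 = 23.25; sellers' price rises by Ps − P* = 77.75 − 70 = 7.75.
So producers capture 7.75/31 = 0.25 of each unit of subsidy.

Producer share = 0.25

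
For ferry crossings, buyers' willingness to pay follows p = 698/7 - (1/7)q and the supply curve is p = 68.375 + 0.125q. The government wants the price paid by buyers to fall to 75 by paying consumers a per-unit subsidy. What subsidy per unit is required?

Required subsidy s = 15 per unit

At a buyer price of 75, quantity demanded is 698 − 7·75 = 173.
Sellers supply 173 only when they receive ps = 68.375 + 0.125·173 = 90.
s = ps − pb = 90 − 75 = 15.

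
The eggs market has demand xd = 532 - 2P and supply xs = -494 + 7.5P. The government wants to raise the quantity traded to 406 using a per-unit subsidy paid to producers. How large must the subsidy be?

Required subsidy s = 57 per unit

At x = 406, invert demand for the buyer price: Pb = (532 − 406)/2 = 63; invert supply for the seller price: Ps = (406 − (-494))/7.5 = 120.
The subsidy must fill the gap: s = Ps − Pb = 120 − 63 = 57.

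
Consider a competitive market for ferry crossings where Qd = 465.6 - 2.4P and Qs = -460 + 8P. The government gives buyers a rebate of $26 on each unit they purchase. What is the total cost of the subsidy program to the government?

Government cost = $7800

Pre-subsidy: 465.6 - 2.4P = -460 + 8P gives P* = 89, Q* = 252.
With the rebate, buyers effectively pay Pb = Ps − 26, where Ps is the price sellers receive.
Demand in terms of Ps becomes Qd = 465.6 − 2.4(Ps − 26) = 528 - 2.4Ps. Setting this equal to supply: 528 - 2.4Ps = -460 + 8Ps, so Ps = 95.
Buyers pay Pb = 95 − 26 = 69; Q' = -460 + 8·95 = 300.
Government outlay = subsidy × quantity = 26 × 300 = 7800.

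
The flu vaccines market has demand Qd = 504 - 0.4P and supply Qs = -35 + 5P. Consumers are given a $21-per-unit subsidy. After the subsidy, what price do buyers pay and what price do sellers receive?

Pre-subsidy: 504 - 0.4P = -35 + 5P gives P* = 2695/27, Q* = 12530/27.
With the rebate, buyers effectively pay Pb = Ps − 21, where Ps is the price sellers receive.
Demand in terms of Ps becomes Qd = 504 − 0.4(Ps − 21) = 512.4 - 0.4Ps. Setting this equal to supply: 512.4 - 0.4Ps = -35 + 5Ps, so Ps = 2737/27.
Buyers pay Pb = 2737/27 − 21 = 2170/27; Q' = -35 + 5·(2737/27) = 12740/27.

Buyers pay 2170/27; sellers receive 2737/27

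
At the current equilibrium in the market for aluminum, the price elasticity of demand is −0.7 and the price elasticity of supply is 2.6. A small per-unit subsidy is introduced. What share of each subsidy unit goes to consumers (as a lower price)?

For a small subsidy around the equilibrium, the benefit split depends on the relative slopes, which at a point are proportional to the elasticities.
Buyer share = εs/(εs + |εd|) = 2.6/(2.6 + 0.7) = 26/33; seller share = |εd|/(εs + |εd|) = 7/33.

Consumer share = 26/33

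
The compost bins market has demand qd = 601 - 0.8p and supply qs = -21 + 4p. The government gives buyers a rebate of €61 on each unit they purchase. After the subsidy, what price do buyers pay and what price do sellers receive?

Pre-subsidy: 601 - 0.8p = -21 + 4p gives p* = 1555/12, q* = 1492/3.
With the rebate, buyers effectively pay pb = ps − 61, where ps is the price sellers receive.
Demand in terms of ps becomes qd = 601 − 0.8(ps − 61) = 649.8 - 0.8ps. Setting this equal to supply: 649.8 - 0.8ps = -21 + 4ps, so ps = 139.75.
Buyers pay pb = 139.75 − 61 = 78.75; q' = -21 + 4·139.75 = 538.

Buyers pay €78.75; sellers receive €139.75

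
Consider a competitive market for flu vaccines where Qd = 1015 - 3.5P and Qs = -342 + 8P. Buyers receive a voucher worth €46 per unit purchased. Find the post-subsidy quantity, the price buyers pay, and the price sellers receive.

Pre-subsidy: 1015 - 3.5P = -342 + 8P gives P* = 118, Q* = 602.
With the rebate, buyers effectively pay Pb = Ps − 46, where Ps is the price sellers receive.
Demand in terms of Ps becomes Qd = 1015 − 3.5(Ps − 46) = 1176 - 3.5Ps. Setting this equal to supply: 1176 - 3.5Ps = -342 + 8Ps, so Ps = 132.
Buyers pay Pb = 132 − 46 = 86; Q' = -342 + 8·132 = 714.

Q' = 714; buyers pay €86; sellers receive €132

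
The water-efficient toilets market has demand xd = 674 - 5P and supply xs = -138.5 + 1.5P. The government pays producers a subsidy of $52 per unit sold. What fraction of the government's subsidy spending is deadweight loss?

DWL / government spending = 30/109

Pre-subsidy: 674 - 5P = -138.5 + 1.5P gives P* = 125, x* = 49.
With the subsidy, sellers receive Ps = Pb + 52 for each unit, where Pb is the price buyers pay.
Supply in terms of Pb becomes xs = -138.5 + 1.5(Pb + 52) = -60.5 + 1.5Pb. Setting this equal to demand: 674 - 5Pb = -60.5 + 1.5Pb, so Pb = 113.
Sellers receive Ps = 113 + 52 = 165; x' = 674 − 5·113 = 109.
ΔCS = ½(49 + 109)(125 − 113) = 948; ΔPS = ½(49 + 109)(165 − 125) = 3160.
Government spending = 52 × 109 = 5668.
DWL = ½ × 52 × (109 − 49) = 1560; fraction = 1560 / 5668 = 30/109.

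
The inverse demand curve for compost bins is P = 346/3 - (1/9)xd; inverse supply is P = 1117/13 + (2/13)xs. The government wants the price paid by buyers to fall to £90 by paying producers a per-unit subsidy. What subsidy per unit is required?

At a buyer price of 90, quantity demanded is 1038 − 9·90 = 228.
Sellers supply 228 only when they receive Ps = 1117/13 + (2/13)·228 = 121.
s = Ps − Pb = 121 − 90 = 31.

Required subsidy s = £31 per unit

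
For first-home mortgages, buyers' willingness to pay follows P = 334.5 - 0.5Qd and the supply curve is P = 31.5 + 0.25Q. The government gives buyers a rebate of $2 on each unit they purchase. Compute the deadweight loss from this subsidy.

Pre-subsidy: 334.5 - 0.5Q = 31.5 + 0.25Q gives Q* = 404 and P* = 132.5.
With the rebate, buyers effectively pay Pb = Ps − 2, where Ps is the price sellers receive.
On the curves, Pb = 334.5 - 0.5Q and Ps = 31.5 + 0.25Q; the wedge Ps − Pb = 2 gives 31.5 + 0.25Q − (334.5 - 0.5Q) = 2, so Q' = 1220/3.
Then Pb = 334.5 − 0.5·(1220/3) = 787/6 and Ps = 31.5 + 0.25·(1220/3) = 799/6.
The subsidy expands output by 1220/3 − 404 = 8/3 past the efficient level; on those units the gap between marginal cost and willingness to pay runs from 0 up to 2.
DWL = ½ × 2 × 8/3 = 8/3.

Deadweight loss = 8/3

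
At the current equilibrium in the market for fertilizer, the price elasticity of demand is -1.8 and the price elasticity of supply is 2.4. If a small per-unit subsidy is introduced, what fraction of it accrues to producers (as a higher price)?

Producer share = 3/7

For a small subsidy around the equilibrium, the benefit split depends on the relative slopes, which at a point are proportional to the elasticities.
Buyer share = εs/(εs + |εd|) = 2.4/(2.4 + 1.8) = 4/7; seller share = |εd|/(εs + |εd|) = 3/7.
So producers capture 3/7 of the subsidy.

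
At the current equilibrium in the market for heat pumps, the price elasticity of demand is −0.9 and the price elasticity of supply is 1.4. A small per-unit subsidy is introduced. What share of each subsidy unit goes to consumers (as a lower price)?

Consumer share = 14/23

For a small subsidy around the equilibrium, the benefit split depends on the relative slopes, which at a point are proportional to the elasticities.
Buyer share = εs/(εs + |εd|) = 1.4/(1.4 + 0.9) = 14/23; seller share = |εd|/(εs + |εd|) = 9/23.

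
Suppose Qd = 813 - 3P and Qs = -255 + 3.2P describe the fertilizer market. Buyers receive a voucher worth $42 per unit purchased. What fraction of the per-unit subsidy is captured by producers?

Pre-subsidy: 813 - 3P = -255 + 3.2P gives P* = 5340/31, Q* = 9183/31.
With the rebate, buyers effectively pay Pb = Ps − 42, where Ps is the price sellers receive.
Demand in terms of Ps becomes Qd = 813 − 3(Ps − 42) = 939 - 3Ps. Setting this equal to supply: 939 - 3Ps = -255 + 3.2Ps, so Ps = 5970/31.
Buyers pay Pb = 5970/31 − 42 = 4668/31; Q' = -255 + 3.2·(5970/31) = 11199/31.
Buyers' price falls by P* − Pb = 5340/31 − 4668/31 = 672/31; sellers' price rises by Ps − P* = 5970/31 − 5340/31 = 630/31.
So producers capture (630/31)/42 = 15/31 of each unit of subsidy.

Producer share = 15/31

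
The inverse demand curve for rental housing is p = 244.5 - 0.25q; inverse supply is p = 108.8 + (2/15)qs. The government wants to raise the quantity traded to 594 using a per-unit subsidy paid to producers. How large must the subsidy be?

At q = 594, from the demand curve buyers pay pb = 244.5 − 0.25·594 = 96; from the supply curve sellers need ps = 108.8 + (2/15)·594 = 188.
The subsidy must fill the gap: s = ps − pb = 188 − 96 = 92.

Required subsidy s = 92 per unit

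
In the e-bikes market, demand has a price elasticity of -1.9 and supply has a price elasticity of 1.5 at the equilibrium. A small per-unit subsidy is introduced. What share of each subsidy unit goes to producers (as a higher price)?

For a small subsidy around the equilibrium, the benefit split depends on the relative slopes, which at a point are proportional to the elasticities.
Buyer share = εs/(εs + |εd|) = 1.5/(1.5 + 1.9) = 15/34; seller share = |εd|/(εs + |εd|) = 19/34.
So producers capture 19/34 of the subsidy.

Producer share = 19/34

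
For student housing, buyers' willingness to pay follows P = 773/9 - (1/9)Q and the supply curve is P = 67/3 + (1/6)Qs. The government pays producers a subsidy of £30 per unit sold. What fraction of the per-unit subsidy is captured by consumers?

Consumer share = 0.4

Pre-subsidy: 773/9 - (1/9)Q = 67/3 + (1/6)Q gives Q* = 228.8 and P* = 907/15.
With the subsidy, sellers receive Ps = Pb + 30 for each unit, where Pb is the price buyers pay.
On the curves, Pb = 773/9 - (1/9)Q and Ps = 67/3 + (1/6)Q; the wedge Ps − Pb = 30 gives 67/3 + (1/6)Q − (773/9 - (1/9)Q) = 30, so Q' = 336.8.
Then Pb = 773/9 − (1/9)·336.8 = 727/15 and Ps = 67/3 + (1/6)·336.8 = 1177/15.
Buyers' price falls by P* − Pb = 907/15 − 727/15 = 12; sellers' price rises by Ps − P* = 1177/15 − 907/15 = 18.
So consumers capture 12/30 = 0.4 of each unit of subsidy.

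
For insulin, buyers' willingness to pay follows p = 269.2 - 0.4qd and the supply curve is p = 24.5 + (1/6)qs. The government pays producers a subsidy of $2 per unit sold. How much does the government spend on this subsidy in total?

Government cost = 14802/17

Pre-subsidy: 269.2 - 0.4q = 24.5 + (1/6)q gives q* = 7341/17 and p* = 1640/17.
With the subsidy, sellers receive ps = pb + 2 for each unit, where pb is the price buyers pay.
On the curves, pb = 269.2 - 0.4q and ps = 24.5 + (1/6)q; the wedge ps − pb = 2 gives 24.5 + (1/6)q − (269.2 - 0.4q) = 2, so q' = 7401/17.
Then pb = 269.2 − 0.4·(7401/17) = 1616/17 and ps = 24.5 + (1/6)·(7401/17) = 1650/17.
Government outlay = subsidy × quantity = 2 × 7401/17 = 14802/17.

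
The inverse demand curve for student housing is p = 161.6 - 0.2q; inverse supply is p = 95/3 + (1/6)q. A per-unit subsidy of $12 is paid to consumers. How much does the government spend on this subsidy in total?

Government cost = 51096/11

Pre-subsidy: 161.6 - 0.2q = 95/3 + (1/6)q gives q* = 3898/11 and p* = 998/11.
With the rebate, buyers effectively pay pb = ps − 12, where ps is the price sellers receive.
On the curves, pb = 161.6 - 0.2q and ps = 95/3 + (1/6)q; the wedge ps − pb = 12 gives 95/3 + (1/6)q − (161.6 - 0.2q) = 12, so q' = 4258/11.
Then pb = 161.6 − 0.2·(4258/11) = 926/11 and ps = 95/3 + (1/6)·(4258/11) = 1058/11.
Government outlay = subsidy × quantity = 12 × 4258/11 = 51096/11.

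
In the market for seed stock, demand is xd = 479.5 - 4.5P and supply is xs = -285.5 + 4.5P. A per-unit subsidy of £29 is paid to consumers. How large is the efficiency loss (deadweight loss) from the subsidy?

Deadweight loss = £946.125

Pre-subsidy: 479.5 - 4.5P = -285.5 + 4.5P gives P* = 85, x* = 97.
With the rebate, buyers effectively pay Pb = Ps − 29, where Ps is the price sellers receive.
Demand in terms of Ps becomes xd = 479.5 − 4.5(Ps − 29) = 610 - 4.5Ps. Setting this equal to supply: 610 - 4.5Ps = -285.5 + 4.5Ps, so Ps = 99.5.
Buyers pay Pb = 99.5 − 29 = 70.5; x' = -285.5 + 4.5·99.5 = 162.25.
The subsidy expands output by 162.25 − 97 = 65.25 past the efficient level; on those units the gap between marginal cost and willingness to pay runs from 0 up to 29.
DWL = ½ × 29 × 65.25 = 946.125.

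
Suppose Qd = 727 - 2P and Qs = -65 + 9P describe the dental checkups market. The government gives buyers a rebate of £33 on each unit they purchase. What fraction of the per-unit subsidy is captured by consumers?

Pre-subsidy: 727 - 2P = -65 + 9P gives P* = 72, Q* = 583.
With the rebate, buyers effectively pay Pb = Ps − 33, where Ps is the price sellers receive.
Demand in terms of Ps becomes Qd = 727 − 2(Ps − 33) = 793 - 2Ps. Setting this equal to supply: 793 - 2Ps = -65 + 9Ps, so Ps = 78.
Buyers pay Pb = 78 − 33 = 45; Q' = -65 + 9·78 = 637.
Buyers' price falls by P* − Pb = 72 − 45 = 27; sellers' price rises by Ps − P* = 78 − 72 = 6.
So consumers capture 27/33 = 9/11 of each unit of subsidy.

Consumer share = 9/11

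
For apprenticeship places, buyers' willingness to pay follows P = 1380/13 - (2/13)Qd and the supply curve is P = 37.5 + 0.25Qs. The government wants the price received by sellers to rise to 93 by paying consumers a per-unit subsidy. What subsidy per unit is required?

At a seller price of 93, quantity supplied is -150 + 4·93 = 222.
Buyers absorb 222 only when they pay Pb = 1380/13 − (2/13)·222 = 72.
s = Ps − Pb = 93 − 72 = 21.

Required subsidy s = 21 per unit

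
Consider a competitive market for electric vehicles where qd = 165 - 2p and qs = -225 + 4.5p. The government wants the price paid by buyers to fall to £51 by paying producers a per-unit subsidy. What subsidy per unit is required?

At a buyer price of 51, quantity demanded is 165 − 2·51 = 63.
Sellers supply 63 only when they receive ps with -225 + 4.5·ps = 63, i.e. ps = 64.
s = ps − pb = 64 − 51 = 13.

Required subsidy s = £13 per unit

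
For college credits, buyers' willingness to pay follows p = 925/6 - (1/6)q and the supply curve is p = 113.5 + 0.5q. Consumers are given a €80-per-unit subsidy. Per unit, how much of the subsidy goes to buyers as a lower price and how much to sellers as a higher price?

Pre-subsidy: 925/6 - (1/6)q = 113.5 + 0.5q gives q* = 61 and p* = 144.
With the rebate, buyers effectively pay pb = ps − 80, where ps is the price sellers receive.
On the curves, pb = 925/6 - (1/6)q and ps = 113.5 + 0.5q; the wedge ps − pb = 80 gives 113.5 + 0.5q − (925/6 - (1/6)q) = 80, so q' = 181.
Then pb = 925/6 − (1/6)·181 = 124 and ps = 113.5 + 0.5·181 = 204.
Buyers' price falls by p* − pb = 144 − 124 = 20; sellers' price rises by ps − p* = 204 − 144 = 60.

Buyers gain €20 per unit; sellers gain €60 per unit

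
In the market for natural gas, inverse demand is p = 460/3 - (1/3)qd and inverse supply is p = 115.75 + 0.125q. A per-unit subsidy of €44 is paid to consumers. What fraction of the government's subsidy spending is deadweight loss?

DWL / government spending = 24/89

Pre-subsidy: 460/3 - (1/3)q = 115.75 + 0.125q gives q* = 82 and p* = 126.
With the rebate, buyers effectively pay pb = ps − 44, where ps is the price sellers receive.
On the curves, pb = 460/3 - (1/3)q and ps = 115.75 + 0.125q; the wedge ps − pb = 44 gives 115.75 + 0.125q − (460/3 - (1/3)q) = 44, so q' = 178.
Then pb = 460/3 − (1/3)·178 = 94 and ps = 115.75 + 0.125·178 = 138.
ΔCS = ½(82 + 178)(126 − 94) = 4160; ΔPS = ½(82 + 178)(138 − 126) = 1560.
Government spending = 44 × 178 = 7832.
DWL = ½ × 44 × (178 − 82) = 2112; fraction = 2112 / 7832 = 24/89.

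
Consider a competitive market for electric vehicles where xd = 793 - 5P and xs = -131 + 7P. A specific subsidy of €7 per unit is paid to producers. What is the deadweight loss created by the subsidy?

Pre-subsidy: 793 - 5P = -131 + 7P gives P* = 77, x* = 408.
With the subsidy, sellers receive Ps = Pb + 7 for each unit, where Pb is the price buyers pay.
Supply in terms of Pb becomes xs = -131 + 7(Pb + 7) = -82 + 7Pb. Setting this equal to demand: 793 - 5Pb = -82 + 7Pb, so Pb = 875/12.
Sellers receive Ps = 875/12 + 7 = 959/12; x' = 793 − 5·(875/12) = 5141/12.
The subsidy expands output by 5141/12 − 408 = 245/12 past the efficient level; on those units the gap between marginal cost and willingness to pay runs from 0 up to 7.
DWL = ½ × 7 × 245/12 = 1715/24.

Deadweight loss = 1715/24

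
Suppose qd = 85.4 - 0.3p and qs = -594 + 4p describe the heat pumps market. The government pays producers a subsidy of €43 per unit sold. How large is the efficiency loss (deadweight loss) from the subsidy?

Pre-subsidy: 85.4 - 0.3p = -594 + 4p gives p* = 158, q* = 38.
With the subsidy, sellers receive ps = pb + 43 for each unit, where pb is the price buyers pay.
Supply in terms of pb becomes qs = -594 + 4(pb + 43) = -422 + 4pb. Setting this equal to demand: 85.4 - 0.3pb = -422 + 4pb, so pb = 118.
Sellers receive ps = 118 + 43 = 161; q' = 85.4 − 0.3·118 = 50.
The subsidy expands output by 50 − 38 = 12 past the efficient level; on those units the gap between marginal cost and willingness to pay runs from 0 up to 43.
DWL = ½ × 43 × 12 = 258.

Deadweight loss = €258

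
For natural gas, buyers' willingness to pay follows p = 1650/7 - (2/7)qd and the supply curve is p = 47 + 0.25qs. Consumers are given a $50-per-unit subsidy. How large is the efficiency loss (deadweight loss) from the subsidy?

Deadweight loss = 7000/3

Pre-subsidy: 1650/7 - (2/7)q = 47 + 0.25q gives q* = 5284/15 and p* = 2026/15.
With the rebate, buyers effectively pay pb = ps − 50, where ps is the price sellers receive.
On the curves, pb = 1650/7 - (2/7)q and ps = 47 + 0.25q; the wedge ps − pb = 50 gives 47 + 0.25q − (1650/7 - (2/7)q) = 50, so q' = 445.6.
Then pb = 1650/7 − (2/7)·445.6 = 108.4 and ps = 47 + 0.25·445.6 = 158.4.
The subsidy expands output by 445.6 − 5284/15 = 280/3 past the efficient level; on those units the gap between marginal cost and willingness to pay runs from 0 up to 50.
DWL = ½ × 50 × 280/3 = 7000/3.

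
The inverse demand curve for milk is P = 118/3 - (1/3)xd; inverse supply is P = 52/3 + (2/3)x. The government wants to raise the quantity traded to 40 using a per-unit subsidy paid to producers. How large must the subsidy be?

At x = 40, from the demand curve buyers pay Pb = 118/3 − (1/3)·40 = 26; from the supply curve sellers need Ps = 52/3 + (2/3)·40 = 44.
The subsidy must fill the gap: s = Ps − Pb = 44 − 26 = 18.

Required subsidy s = 18 per unit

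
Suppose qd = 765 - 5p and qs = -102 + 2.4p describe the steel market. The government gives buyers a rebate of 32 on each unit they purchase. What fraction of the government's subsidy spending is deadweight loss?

Pre-subsidy: 765 - 5p = -102 + 2.4p gives p* = 4335/37, q* = 6630/37.
With the rebate, buyers effectively pay pb = ps − 32, where ps is the price sellers receive.
Demand in terms of ps becomes qd = 765 − 5(ps − 32) = 925 - 5ps. Setting this equal to supply: 925 - 5ps = -102 + 2.4ps, so ps = 5135/37.
Buyers pay pb = 5135/37 − 32 = 3951/37; q' = -102 + 2.4·(5135/37) = 8550/37.
ΔCS = ½(6630/37 + 8550/37)(4335/37 − 3951/37) = 2914560/1369; ΔPS = ½(6630/37 + 8550/37)(5135/37 − 4335/37) = 6072000/1369.
Government spending = 32 × 8550/37 = 273600/37.
DWL = ½ × 32 × (8550/37 − 6630/37) = 30720/37; fraction = (30720/37) / (273600/37) = 32/285.

DWL / government spending = 32/285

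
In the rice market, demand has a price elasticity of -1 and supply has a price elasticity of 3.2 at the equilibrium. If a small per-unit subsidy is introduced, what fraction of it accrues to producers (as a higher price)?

For a small subsidy around the equilibrium, the benefit split depends on the relative slopes, which at a point are proportional to the elasticities.
Buyer share = εs/(εs + |εd|) = 3.2/(3.2 + 1) = 16/21; seller share = |εd|/(εs + |εd|) = 5/21.
So producers capture 5/21 of the subsidy.

Producer share = 5/21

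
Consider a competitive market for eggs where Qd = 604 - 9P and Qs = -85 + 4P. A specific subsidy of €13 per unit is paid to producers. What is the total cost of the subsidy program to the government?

Pre-subsidy: 604 - 9P = -85 + 4P gives P* = 53, Q* = 127.
With the subsidy, sellers receive Ps = Pb + 13 for each unit, where Pb is the price buyers pay.
Supply in terms of Pb becomes Qs = -85 + 4(Pb + 13) = -33 + 4Pb. Setting this equal to demand: 604 - 9Pb = -33 + 4Pb, so Pb = 49.
Sellers receive Ps = 49 + 13 = 62; Q' = 604 − 9·49 = 163.
Government outlay = subsidy × quantity = 13 × 163 = 2119.

Government cost = €2119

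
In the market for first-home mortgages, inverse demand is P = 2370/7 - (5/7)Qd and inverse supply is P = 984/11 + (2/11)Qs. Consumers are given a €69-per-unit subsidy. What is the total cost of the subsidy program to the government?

Pre-subsidy: 2370/7 - (5/7)Q = 984/11 + (2/11)Q gives Q* = 278 and P* = 140.
With the rebate, buyers effectively pay Pb = Ps − 69, where Ps is the price sellers receive.
On the curves, Pb = 2370/7 - (5/7)Q and Ps = 984/11 + (2/11)Q; the wedge Ps − Pb = 69 gives 984/11 + (2/11)Q − (2370/7 - (5/7)Q) = 69, so Q' = 355.
Then Pb = 2370/7 − (5/7)·355 = 85 and Ps = 984/11 + (2/11)·355 = 154.
Government outlay = subsidy × quantity = 69 × 355 = 24495.

Government cost = €24495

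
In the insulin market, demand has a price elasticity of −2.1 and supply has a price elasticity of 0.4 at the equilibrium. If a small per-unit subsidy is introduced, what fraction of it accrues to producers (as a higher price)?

Producer share = 0.84

For a small subsidy around the equilibrium, the benefit split depends on the relative slopes, which at a point are proportional to the elasticities.
Buyer share = εs/(εs + |εd|) = 0.4/(0.4 + 2.1) = 0.16; seller share = |εd|/(εs + |εd|) = 0.84.
So producers capture 0.84 of the subsidy.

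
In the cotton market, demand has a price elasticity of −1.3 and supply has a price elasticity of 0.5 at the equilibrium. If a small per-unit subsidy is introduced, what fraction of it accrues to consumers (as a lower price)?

For a small subsidy around the equilibrium, the benefit split depends on the relative slopes, which at a point are proportional to the elasticities.
Buyer share = εs/(εs + |εd|) = 0.5/(0.5 + 1.3) = 5/18; seller share = |εd|/(εs + |εd|) = 13/18.

Consumer share = 5/18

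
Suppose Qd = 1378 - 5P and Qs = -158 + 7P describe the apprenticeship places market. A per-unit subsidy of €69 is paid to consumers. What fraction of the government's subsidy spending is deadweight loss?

Pre-subsidy: 1378 - 5P = -158 + 7P gives P* = 128, Q* = 738.
With the rebate, buyers effectively pay Pb = Ps − 69, where Ps is the price sellers receive.
Demand in terms of Ps becomes Qd = 1378 − 5(Ps − 69) = 1723 - 5Ps. Setting this equal to supply: 1723 - 5Ps = -158 + 7Ps, so Ps = 156.75.
Buyers pay Pb = 156.75 − 69 = 87.75; Q' = -158 + 7·156.75 = 939.25.
ΔCS = ½(738 + 939.25)(128 − 87.75) = 33754.65625; ΔPS = ½(738 + 939.25)(156.75 − 128) = 24110.46875.
Government spending = 69 × 939.25 = 64808.25.
DWL = ½ × 69 × (939.25 − 738) = 6943.125; fraction = 6943.125 / 64808.25 = 805/7514.

DWL / government spending = 805/7514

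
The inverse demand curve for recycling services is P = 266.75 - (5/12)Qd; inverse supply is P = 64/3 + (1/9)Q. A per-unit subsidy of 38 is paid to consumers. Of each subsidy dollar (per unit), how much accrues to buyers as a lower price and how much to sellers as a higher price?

Buyers gain 30 per unit; sellers gain 8 per unit

Pre-subsidy: 266.75 - (5/12)Q = 64/3 + (1/9)Q gives Q* = 465 and P* = 73.
With the rebate, buyers effectively pay Pb = Ps − 38, where Ps is the price sellers receive.
On the curves, Pb = 266.75 - (5/12)Q and Ps = 64/3 + (1/9)Q; the wedge Ps − Pb = 38 gives 64/3 + (1/9)Q − (266.75 - (5/12)Q) = 38, so Q' = 537.
Then Pb = 266.75 − (5/12)·537 = 43 and Ps = 64/3 + (1/9)·537 = 81.
Buyers' price falls by P* − Pb = 73 − 43 = 30; sellers' price rises by Ps − P* = 81 − 73 = 8.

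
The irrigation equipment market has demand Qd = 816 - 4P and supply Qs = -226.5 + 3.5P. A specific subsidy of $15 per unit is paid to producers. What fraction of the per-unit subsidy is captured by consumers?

Consumer share = 7/15

Pre-subsidy: 816 - 4P = -226.5 + 3.5P gives P* = 139, Q* = 260.
With the subsidy, sellers receive Ps = Pb + 15 for each unit, where Pb is the price buyers pay.
Supply in terms of Pb becomes Qs = -226.5 + 3.5(Pb + 15) = -174 + 3.5Pb. Setting this equal to demand: 816 - 4Pb = -174 + 3.5Pb, so Pb = 132.
Sellers receive Ps = 132 + 15 = 147; Q' = 816 − 4·132 = 288.
Buyers' price falls by P* − Pb = 139 − 132 = 7; sellers' price rises by Ps − P* = 147 − 139 = 8.
So consumers capture 7/15 = 7/15 of each unit of subsidy.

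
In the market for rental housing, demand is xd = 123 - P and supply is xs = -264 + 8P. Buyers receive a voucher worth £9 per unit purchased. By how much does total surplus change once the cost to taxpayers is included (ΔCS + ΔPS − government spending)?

Net change in total surplus = -£36

Pre-subsidy: 123 - P = -264 + 8P gives P* = 43, x* = 80.
With the rebate, buyers effectively pay Pb = Ps − 9, where Ps is the price sellers receive.
Demand in terms of Ps becomes xd = 123 − 1(Ps − 9) = 132 - Ps. Setting this equal to supply: 132 - Ps = -264 + 8Ps, so Ps = 44.
Buyers pay Pb = 44 − 9 = 35; x' = -264 + 8·44 = 88.
ΔCS = ½(80 + 88)(43 − 35) = 672; ΔPS = ½(80 + 88)(44 − 43) = 84.
Government spending = 9 × 88 = 792.
Net change = 672 + 84 − 792 = -36. The loss equals the DWL triangle ½·9·8.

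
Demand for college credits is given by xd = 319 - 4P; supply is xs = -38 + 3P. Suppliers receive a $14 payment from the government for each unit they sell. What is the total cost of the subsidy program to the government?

Pre-subsidy: 319 - 4P = -38 + 3P gives P* = 51, x* = 115.
With the subsidy, sellers receive Ps = Pb + 14 for each unit, where Pb is the price buyers pay.
Supply in terms of Pb becomes xs = -38 + 3(Pb + 14) = 4 + 3Pb. Setting this equal to demand: 319 - 4Pb = 4 + 3Pb, so Pb = 45.
Sellers receive Ps = 45 + 14 = 59; x' = 319 − 4·45 = 139.
Government outlay = subsidy × quantity = 14 × 139 = 1946.

Government cost = $1946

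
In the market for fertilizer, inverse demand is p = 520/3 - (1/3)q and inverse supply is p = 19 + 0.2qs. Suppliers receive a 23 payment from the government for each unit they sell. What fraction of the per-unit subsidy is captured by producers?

Pre-subsidy: 520/3 - (1/3)q = 19 + 0.2q gives q* = 289.375 and p* = 76.875.
With the subsidy, sellers receive ps = pb + 23 for each unit, where pb is the price buyers pay.
On the curves, pb = 520/3 - (1/3)q and ps = 19 + 0.2q; the wedge ps − pb = 23 gives 19 + 0.2q − (520/3 - (1/3)q) = 23, so q' = 332.5.
Then pb = 520/3 − (1/3)·332.5 = 62.5 and ps = 19 + 0.2·332.5 = 85.5.
Buyers' price falls by p* − pb = 76.875 − 62.5 = 14.375; sellers' price rises by ps − p* = 85.5 − 76.875 = 8.625.
So producers capture 8.625/23 = 0.375 of each unit of subsidy.

Producer share = 0.375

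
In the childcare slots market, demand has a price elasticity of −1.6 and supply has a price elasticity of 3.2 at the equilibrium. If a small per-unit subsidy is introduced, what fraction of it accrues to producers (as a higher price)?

Producer share = 1/3

For a small subsidy around the equilibrium, the benefit split depends on the relative slopes, which at a point are proportional to the elasticities.
Buyer share = εs/(εs + |εd|) = 3.2/(3.2 + 1.6) = 2/3; seller share = |εd|/(εs + |εd|) = 1/3.
So producers capture 1/3 of the subsidy.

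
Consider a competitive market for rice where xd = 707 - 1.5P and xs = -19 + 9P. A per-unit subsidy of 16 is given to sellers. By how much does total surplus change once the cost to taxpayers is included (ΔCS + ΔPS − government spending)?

Pre-subsidy: 707 - 1.5P = -19 + 9P gives P* = 484/7, x* = 4223/7.
With the subsidy, sellers receive Ps = Pb + 16 for each unit, where Pb is the price buyers pay.
Supply in terms of Pb becomes xs = -19 + 9(Pb + 16) = 125 + 9Pb. Setting this equal to demand: 707 - 1.5Pb = 125 + 9Pb, so Pb = 388/7.
Sellers receive Ps = 388/7 + 16 = 500/7; x' = 707 − 1.5·(388/7) = 4367/7.
ΔCS = ½(4223/7 + 4367/7)(484/7 − 388/7) = 412320/49; ΔPS = ½(4223/7 + 4367/7)(500/7 − 484/7) = 68720/49.
Government spending = 16 × 4367/7 = 69872/7.
Net change = 412320/49 + 68720/49 − 69872/7 = -1152/7. The loss equals the DWL triangle ½·16·144/7.

Net change in total surplus = -1152/7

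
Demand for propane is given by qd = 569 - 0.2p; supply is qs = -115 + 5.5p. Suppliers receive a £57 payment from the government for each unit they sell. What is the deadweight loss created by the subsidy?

Deadweight loss = £313.5

Pre-subsidy: 569 - 0.2p = -115 + 5.5p gives p* = 120, q* = 545.
With the subsidy, sellers receive ps = pb + 57 for each unit, where pb is the price buyers pay.
Supply in terms of pb becomes qs = -115 + 5.5(pb + 57) = 198.5 + 5.5pb. Setting this equal to demand: 569 - 0.2pb = 198.5 + 5.5pb, so pb = 65.
Sellers receive ps = 65 + 57 = 122; q' = 569 − 0.2·65 = 556.
The subsidy expands output by 556 − 545 = 11 past the efficient level; on those units the gap between marginal cost and willingness to pay runs from 0 up to 57.
DWL = ½ × 57 × 11 = 313.5.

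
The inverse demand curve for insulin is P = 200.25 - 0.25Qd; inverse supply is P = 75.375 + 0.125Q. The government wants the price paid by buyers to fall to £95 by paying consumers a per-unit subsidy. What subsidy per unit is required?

Required subsidy s = £33 per unit

At a buyer price of 95, quantity demanded is 801 − 4·95 = 421.
Sellers supply 421 only when they receive Ps = 75.375 + 0.125·421 = 128.
s = Ps − Pb = 128 − 95 = 33.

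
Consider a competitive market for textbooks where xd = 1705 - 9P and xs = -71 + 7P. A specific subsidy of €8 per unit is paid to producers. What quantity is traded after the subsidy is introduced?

x' = 737.5

Pre-subsidy: 1705 - 9P = -71 + 7P gives P* = 111, x* = 706.
With the subsidy, sellers receive Ps = Pb + 8 for each unit, where Pb is the price buyers pay.
Supply in terms of Pb becomes xs = -71 + 7(Pb + 8) = -15 + 7Pb. Setting this equal to demand: 1705 - 9Pb = -15 + 7Pb, so Pb = 107.5.
Sellers receive Ps = 107.5 + 8 = 115.5; x' = 1705 − 9·107.5 = 737.5.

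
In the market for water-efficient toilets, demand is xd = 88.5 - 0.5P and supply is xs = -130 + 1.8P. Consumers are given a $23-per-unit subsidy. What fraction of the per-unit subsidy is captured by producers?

Producer share = 5/23

Pre-subsidy: 88.5 - 0.5P = -130 + 1.8P gives P* = 95, x* = 41.
With the rebate, buyers effectively pay Pb = Ps − 23, where Ps is the price sellers receive.
Demand in terms of Ps becomes xd = 88.5 − 0.5(Ps − 23) = 100 - 0.5Ps. Setting this equal to supply: 100 - 0.5Ps = -130 + 1.8Ps, so Ps = 100.
Buyers pay Pb = 100 − 23 = 77; x' = -130 + 1.8·100 = 50.
Buyers' price falls by P* − Pb = 95 − 77 = 18; sellers' price rises by Ps − P* = 100 − 95 = 5.
So producers capture 5/23 = 5/23 of each unit of subsidy.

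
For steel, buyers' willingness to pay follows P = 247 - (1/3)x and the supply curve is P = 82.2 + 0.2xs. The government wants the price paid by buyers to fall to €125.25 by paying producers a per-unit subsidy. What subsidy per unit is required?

Required subsidy s = €30 per unit

At a buyer price of 125.25, quantity demanded is 741 − 3·125.25 = 365.25.
Sellers supply 365.25 only when they receive Ps = 82.2 + 0.2·365.25 = 155.25.
s = Ps − Pb = 155.25 − 125.25 = 30.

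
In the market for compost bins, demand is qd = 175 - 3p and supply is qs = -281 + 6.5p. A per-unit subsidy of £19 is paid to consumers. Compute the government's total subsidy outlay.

Pre-subsidy: 175 - 3p = -281 + 6.5p gives p* = 48, q* = 31.
With the rebate, buyers effectively pay pb = ps − 19, where ps is the price sellers receive.
Demand in terms of ps becomes qd = 175 − 3(ps − 19) = 232 - 3ps. Setting this equal to supply: 232 - 3ps = -281 + 6.5ps, so ps = 54.
Buyers pay pb = 54 − 19 = 35; q' = -281 + 6.5·54 = 70.
Government outlay = subsidy × quantity = 19 × 70 = 1330.

Government cost = £1330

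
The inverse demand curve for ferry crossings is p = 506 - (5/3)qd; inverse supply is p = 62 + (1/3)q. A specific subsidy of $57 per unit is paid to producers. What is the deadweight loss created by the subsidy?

Pre-subsidy: 506 - (5/3)q = 62 + (1/3)q gives q* = 222 and p* = 136.
With the subsidy, sellers receive ps = pb + 57 for each unit, where pb is the price buyers pay.
On the curves, pb = 506 - (5/3)q and ps = 62 + (1/3)q; the wedge ps − pb = 57 gives 62 + (1/3)q − (506 - (5/3)q) = 57, so q' = 250.5.
Then pb = 506 − (5/3)·250.5 = 88.5 and ps = 62 + (1/3)·250.5 = 145.5.
The subsidy expands output by 250.5 − 222 = 28.5 past the efficient level; on those units the gap between marginal cost and willingness to pay runs from 0 up to 57.
DWL = ½ × 57 × 28.5 = 812.25.

Deadweight loss = $812.25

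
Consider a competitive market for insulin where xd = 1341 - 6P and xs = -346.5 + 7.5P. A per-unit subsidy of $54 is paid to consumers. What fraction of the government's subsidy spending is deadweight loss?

DWL / government spending = 30/257

Pre-subsidy: 1341 - 6P = -346.5 + 7.5P gives P* = 125, x* = 591.
With the rebate, buyers effectively pay Pb = Ps − 54, where Ps is the price sellers receive.
Demand in terms of Ps becomes xd = 1341 − 6(Ps − 54) = 1665 - 6Ps. Setting this equal to supply: 1665 - 6Ps = -346.5 + 7.5Ps, so Ps = 149.
Buyers pay Pb = 149 − 54 = 95; x' = -346.5 + 7.5·149 = 771.
ΔCS = ½(591 + 771)(125 − 95) = 20430; ΔPS = ½(591 + 771)(149 − 125) = 16344.
Government spending = 54 × 771 = 41634.
DWL = ½ × 54 × (771 − 591) = 4860; fraction = 4860 / 41634 = 30/257.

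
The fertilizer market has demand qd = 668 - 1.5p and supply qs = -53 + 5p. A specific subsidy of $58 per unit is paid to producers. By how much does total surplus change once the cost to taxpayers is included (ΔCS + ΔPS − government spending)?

Net change in total surplus = -25230/13

Pre-subsidy: 668 - 1.5p = -53 + 5p gives p* = 1442/13, q* = 6521/13.
With the subsidy, sellers receive ps = pb + 58 for each unit, where pb is the price buyers pay.
Supply in terms of pb becomes qs = -53 + 5(pb + 58) = 237 + 5pb. Setting this equal to demand: 668 - 1.5pb = 237 + 5pb, so pb = 862/13.
Sellers receive ps = 862/13 + 58 = 1616/13; q' = 668 − 1.5·(862/13) = 7391/13.
ΔCS = ½(6521/13 + 7391/13)(1442/13 − 862/13) = 4034480/169; ΔPS = ½(6521/13 + 7391/13)(1616/13 − 1442/13) = 1210344/169.
Government spending = 58 × 7391/13 = 428678/13.
Net change = 4034480/169 + 1210344/169 − 428678/13 = -25230/13. The loss equals the DWL triangle ½·58·870/13.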